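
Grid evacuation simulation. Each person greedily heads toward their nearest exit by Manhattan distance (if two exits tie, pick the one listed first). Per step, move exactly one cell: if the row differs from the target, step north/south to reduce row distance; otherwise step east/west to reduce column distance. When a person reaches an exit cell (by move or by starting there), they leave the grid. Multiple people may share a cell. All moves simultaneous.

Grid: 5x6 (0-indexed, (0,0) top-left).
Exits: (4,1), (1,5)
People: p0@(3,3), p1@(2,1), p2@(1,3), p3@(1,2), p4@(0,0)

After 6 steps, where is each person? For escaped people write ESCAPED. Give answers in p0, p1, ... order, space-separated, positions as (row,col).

Step 1: p0:(3,3)->(4,3) | p1:(2,1)->(3,1) | p2:(1,3)->(1,4) | p3:(1,2)->(1,3) | p4:(0,0)->(1,0)
Step 2: p0:(4,3)->(4,2) | p1:(3,1)->(4,1)->EXIT | p2:(1,4)->(1,5)->EXIT | p3:(1,3)->(1,4) | p4:(1,0)->(2,0)
Step 3: p0:(4,2)->(4,1)->EXIT | p1:escaped | p2:escaped | p3:(1,4)->(1,5)->EXIT | p4:(2,0)->(3,0)
Step 4: p0:escaped | p1:escaped | p2:escaped | p3:escaped | p4:(3,0)->(4,0)
Step 5: p0:escaped | p1:escaped | p2:escaped | p3:escaped | p4:(4,0)->(4,1)->EXIT

ESCAPED ESCAPED ESCAPED ESCAPED ESCAPED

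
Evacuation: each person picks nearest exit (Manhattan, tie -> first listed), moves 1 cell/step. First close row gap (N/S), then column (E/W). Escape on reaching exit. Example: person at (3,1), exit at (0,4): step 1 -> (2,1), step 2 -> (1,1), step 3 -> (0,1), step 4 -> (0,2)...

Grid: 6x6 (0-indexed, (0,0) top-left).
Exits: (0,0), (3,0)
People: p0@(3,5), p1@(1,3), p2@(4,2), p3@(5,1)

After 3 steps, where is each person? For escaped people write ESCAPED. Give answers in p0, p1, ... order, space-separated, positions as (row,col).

Step 1: p0:(3,5)->(3,4) | p1:(1,3)->(0,3) | p2:(4,2)->(3,2) | p3:(5,1)->(4,1)
Step 2: p0:(3,4)->(3,3) | p1:(0,3)->(0,2) | p2:(3,2)->(3,1) | p3:(4,1)->(3,1)
Step 3: p0:(3,3)->(3,2) | p1:(0,2)->(0,1) | p2:(3,1)->(3,0)->EXIT | p3:(3,1)->(3,0)->EXIT

(3,2) (0,1) ESCAPED ESCAPED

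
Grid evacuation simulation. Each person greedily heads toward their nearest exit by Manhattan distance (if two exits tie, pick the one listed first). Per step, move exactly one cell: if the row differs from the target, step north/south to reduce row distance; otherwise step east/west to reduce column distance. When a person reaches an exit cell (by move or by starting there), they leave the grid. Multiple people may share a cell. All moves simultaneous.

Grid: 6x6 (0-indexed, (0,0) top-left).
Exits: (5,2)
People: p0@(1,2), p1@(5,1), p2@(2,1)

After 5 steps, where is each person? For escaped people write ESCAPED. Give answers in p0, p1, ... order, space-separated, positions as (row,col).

Step 1: p0:(1,2)->(2,2) | p1:(5,1)->(5,2)->EXIT | p2:(2,1)->(3,1)
Step 2: p0:(2,2)->(3,2) | p1:escaped | p2:(3,1)->(4,1)
Step 3: p0:(3,2)->(4,2) | p1:escaped | p2:(4,1)->(5,1)
Step 4: p0:(4,2)->(5,2)->EXIT | p1:escaped | p2:(5,1)->(5,2)->EXIT

ESCAPED ESCAPED ESCAPED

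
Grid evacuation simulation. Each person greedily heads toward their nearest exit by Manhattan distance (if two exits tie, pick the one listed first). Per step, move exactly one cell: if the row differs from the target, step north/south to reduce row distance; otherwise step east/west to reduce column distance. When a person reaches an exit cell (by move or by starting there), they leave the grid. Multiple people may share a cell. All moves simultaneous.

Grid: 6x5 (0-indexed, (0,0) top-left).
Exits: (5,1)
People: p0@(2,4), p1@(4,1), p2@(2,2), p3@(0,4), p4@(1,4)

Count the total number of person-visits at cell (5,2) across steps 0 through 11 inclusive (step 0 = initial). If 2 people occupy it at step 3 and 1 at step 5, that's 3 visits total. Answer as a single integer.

Answer: 4

Derivation:
Step 0: p0@(2,4) p1@(4,1) p2@(2,2) p3@(0,4) p4@(1,4) -> at (5,2): 0 [-], cum=0
Step 1: p0@(3,4) p1@ESC p2@(3,2) p3@(1,4) p4@(2,4) -> at (5,2): 0 [-], cum=0
Step 2: p0@(4,4) p1@ESC p2@(4,2) p3@(2,4) p4@(3,4) -> at (5,2): 0 [-], cum=0
Step 3: p0@(5,4) p1@ESC p2@(5,2) p3@(3,4) p4@(4,4) -> at (5,2): 1 [p2], cum=1
Step 4: p0@(5,3) p1@ESC p2@ESC p3@(4,4) p4@(5,4) -> at (5,2): 0 [-], cum=1
Step 5: p0@(5,2) p1@ESC p2@ESC p3@(5,4) p4@(5,3) -> at (5,2): 1 [p0], cum=2
Step 6: p0@ESC p1@ESC p2@ESC p3@(5,3) p4@(5,2) -> at (5,2): 1 [p4], cum=3
Step 7: p0@ESC p1@ESC p2@ESC p3@(5,2) p4@ESC -> at (5,2): 1 [p3], cum=4
Step 8: p0@ESC p1@ESC p2@ESC p3@ESC p4@ESC -> at (5,2): 0 [-], cum=4
Total visits = 4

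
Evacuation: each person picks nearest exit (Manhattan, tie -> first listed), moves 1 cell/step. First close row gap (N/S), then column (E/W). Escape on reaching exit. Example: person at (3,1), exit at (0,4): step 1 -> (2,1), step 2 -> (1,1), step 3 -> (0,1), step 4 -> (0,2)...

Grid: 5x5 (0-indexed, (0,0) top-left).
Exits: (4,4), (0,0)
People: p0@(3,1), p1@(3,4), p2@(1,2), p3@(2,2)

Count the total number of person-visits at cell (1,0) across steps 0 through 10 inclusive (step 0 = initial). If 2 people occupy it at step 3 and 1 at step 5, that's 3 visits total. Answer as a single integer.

Step 0: p0@(3,1) p1@(3,4) p2@(1,2) p3@(2,2) -> at (1,0): 0 [-], cum=0
Step 1: p0@(4,1) p1@ESC p2@(0,2) p3@(3,2) -> at (1,0): 0 [-], cum=0
Step 2: p0@(4,2) p1@ESC p2@(0,1) p3@(4,2) -> at (1,0): 0 [-], cum=0
Step 3: p0@(4,3) p1@ESC p2@ESC p3@(4,3) -> at (1,0): 0 [-], cum=0
Step 4: p0@ESC p1@ESC p2@ESC p3@ESC -> at (1,0): 0 [-], cum=0
Total visits = 0

Answer: 0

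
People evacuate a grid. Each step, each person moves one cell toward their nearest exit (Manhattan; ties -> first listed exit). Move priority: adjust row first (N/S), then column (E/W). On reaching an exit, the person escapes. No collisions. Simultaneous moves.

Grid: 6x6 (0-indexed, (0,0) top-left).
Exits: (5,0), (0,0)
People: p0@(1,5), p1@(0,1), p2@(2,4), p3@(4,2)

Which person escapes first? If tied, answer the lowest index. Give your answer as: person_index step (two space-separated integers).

Answer: 1 1

Derivation:
Step 1: p0:(1,5)->(0,5) | p1:(0,1)->(0,0)->EXIT | p2:(2,4)->(1,4) | p3:(4,2)->(5,2)
Step 2: p0:(0,5)->(0,4) | p1:escaped | p2:(1,4)->(0,4) | p3:(5,2)->(5,1)
Step 3: p0:(0,4)->(0,3) | p1:escaped | p2:(0,4)->(0,3) | p3:(5,1)->(5,0)->EXIT
Step 4: p0:(0,3)->(0,2) | p1:escaped | p2:(0,3)->(0,2) | p3:escaped
Step 5: p0:(0,2)->(0,1) | p1:escaped | p2:(0,2)->(0,1) | p3:escaped
Step 6: p0:(0,1)->(0,0)->EXIT | p1:escaped | p2:(0,1)->(0,0)->EXIT | p3:escaped
Exit steps: [6, 1, 6, 3]
First to escape: p1 at step 1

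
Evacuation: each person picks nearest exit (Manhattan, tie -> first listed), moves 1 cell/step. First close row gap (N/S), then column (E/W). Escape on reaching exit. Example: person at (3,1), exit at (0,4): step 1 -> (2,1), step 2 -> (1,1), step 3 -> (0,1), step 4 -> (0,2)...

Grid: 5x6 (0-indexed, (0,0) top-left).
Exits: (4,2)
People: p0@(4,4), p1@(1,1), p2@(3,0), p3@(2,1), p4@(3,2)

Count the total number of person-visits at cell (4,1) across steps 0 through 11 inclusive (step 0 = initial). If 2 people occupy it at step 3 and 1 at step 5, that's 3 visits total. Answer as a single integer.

Answer: 3

Derivation:
Step 0: p0@(4,4) p1@(1,1) p2@(3,0) p3@(2,1) p4@(3,2) -> at (4,1): 0 [-], cum=0
Step 1: p0@(4,3) p1@(2,1) p2@(4,0) p3@(3,1) p4@ESC -> at (4,1): 0 [-], cum=0
Step 2: p0@ESC p1@(3,1) p2@(4,1) p3@(4,1) p4@ESC -> at (4,1): 2 [p2,p3], cum=2
Step 3: p0@ESC p1@(4,1) p2@ESC p3@ESC p4@ESC -> at (4,1): 1 [p1], cum=3
Step 4: p0@ESC p1@ESC p2@ESC p3@ESC p4@ESC -> at (4,1): 0 [-], cum=3
Total visits = 3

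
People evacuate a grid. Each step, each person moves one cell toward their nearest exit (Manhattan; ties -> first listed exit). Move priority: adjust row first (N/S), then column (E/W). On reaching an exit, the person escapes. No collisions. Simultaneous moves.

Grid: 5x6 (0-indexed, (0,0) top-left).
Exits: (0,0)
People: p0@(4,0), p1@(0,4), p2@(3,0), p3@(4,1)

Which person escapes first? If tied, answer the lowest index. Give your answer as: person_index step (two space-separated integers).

Answer: 2 3

Derivation:
Step 1: p0:(4,0)->(3,0) | p1:(0,4)->(0,3) | p2:(3,0)->(2,0) | p3:(4,1)->(3,1)
Step 2: p0:(3,0)->(2,0) | p1:(0,3)->(0,2) | p2:(2,0)->(1,0) | p3:(3,1)->(2,1)
Step 3: p0:(2,0)->(1,0) | p1:(0,2)->(0,1) | p2:(1,0)->(0,0)->EXIT | p3:(2,1)->(1,1)
Step 4: p0:(1,0)->(0,0)->EXIT | p1:(0,1)->(0,0)->EXIT | p2:escaped | p3:(1,1)->(0,1)
Step 5: p0:escaped | p1:escaped | p2:escaped | p3:(0,1)->(0,0)->EXIT
Exit steps: [4, 4, 3, 5]
First to escape: p2 at step 3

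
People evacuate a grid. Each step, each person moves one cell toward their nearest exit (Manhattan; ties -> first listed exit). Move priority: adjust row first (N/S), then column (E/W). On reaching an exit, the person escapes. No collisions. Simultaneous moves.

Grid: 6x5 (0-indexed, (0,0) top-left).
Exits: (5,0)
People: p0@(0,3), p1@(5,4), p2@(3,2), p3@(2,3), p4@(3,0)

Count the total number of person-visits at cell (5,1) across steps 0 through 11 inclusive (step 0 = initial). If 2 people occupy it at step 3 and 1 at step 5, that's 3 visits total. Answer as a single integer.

Step 0: p0@(0,3) p1@(5,4) p2@(3,2) p3@(2,3) p4@(3,0) -> at (5,1): 0 [-], cum=0
Step 1: p0@(1,3) p1@(5,3) p2@(4,2) p3@(3,3) p4@(4,0) -> at (5,1): 0 [-], cum=0
Step 2: p0@(2,3) p1@(5,2) p2@(5,2) p3@(4,3) p4@ESC -> at (5,1): 0 [-], cum=0
Step 3: p0@(3,3) p1@(5,1) p2@(5,1) p3@(5,3) p4@ESC -> at (5,1): 2 [p1,p2], cum=2
Step 4: p0@(4,3) p1@ESC p2@ESC p3@(5,2) p4@ESC -> at (5,1): 0 [-], cum=2
Step 5: p0@(5,3) p1@ESC p2@ESC p3@(5,1) p4@ESC -> at (5,1): 1 [p3], cum=3
Step 6: p0@(5,2) p1@ESC p2@ESC p3@ESC p4@ESC -> at (5,1): 0 [-], cum=3
Step 7: p0@(5,1) p1@ESC p2@ESC p3@ESC p4@ESC -> at (5,1): 1 [p0], cum=4
Step 8: p0@ESC p1@ESC p2@ESC p3@ESC p4@ESC -> at (5,1): 0 [-], cum=4
Total visits = 4

Answer: 4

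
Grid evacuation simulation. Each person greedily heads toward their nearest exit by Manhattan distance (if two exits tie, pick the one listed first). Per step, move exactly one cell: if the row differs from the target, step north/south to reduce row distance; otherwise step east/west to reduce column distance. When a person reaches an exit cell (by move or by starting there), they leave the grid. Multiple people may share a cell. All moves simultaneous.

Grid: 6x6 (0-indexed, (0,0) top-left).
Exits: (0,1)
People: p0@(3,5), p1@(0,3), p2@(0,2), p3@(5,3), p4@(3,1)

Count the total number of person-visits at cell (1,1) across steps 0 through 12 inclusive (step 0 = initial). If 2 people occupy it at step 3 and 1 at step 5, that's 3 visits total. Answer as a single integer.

Step 0: p0@(3,5) p1@(0,3) p2@(0,2) p3@(5,3) p4@(3,1) -> at (1,1): 0 [-], cum=0
Step 1: p0@(2,5) p1@(0,2) p2@ESC p3@(4,3) p4@(2,1) -> at (1,1): 0 [-], cum=0
Step 2: p0@(1,5) p1@ESC p2@ESC p3@(3,3) p4@(1,1) -> at (1,1): 1 [p4], cum=1
Step 3: p0@(0,5) p1@ESC p2@ESC p3@(2,3) p4@ESC -> at (1,1): 0 [-], cum=1
Step 4: p0@(0,4) p1@ESC p2@ESC p3@(1,3) p4@ESC -> at (1,1): 0 [-], cum=1
Step 5: p0@(0,3) p1@ESC p2@ESC p3@(0,3) p4@ESC -> at (1,1): 0 [-], cum=1
Step 6: p0@(0,2) p1@ESC p2@ESC p3@(0,2) p4@ESC -> at (1,1): 0 [-], cum=1
Step 7: p0@ESC p1@ESC p2@ESC p3@ESC p4@ESC -> at (1,1): 0 [-], cum=1
Total visits = 1

Answer: 1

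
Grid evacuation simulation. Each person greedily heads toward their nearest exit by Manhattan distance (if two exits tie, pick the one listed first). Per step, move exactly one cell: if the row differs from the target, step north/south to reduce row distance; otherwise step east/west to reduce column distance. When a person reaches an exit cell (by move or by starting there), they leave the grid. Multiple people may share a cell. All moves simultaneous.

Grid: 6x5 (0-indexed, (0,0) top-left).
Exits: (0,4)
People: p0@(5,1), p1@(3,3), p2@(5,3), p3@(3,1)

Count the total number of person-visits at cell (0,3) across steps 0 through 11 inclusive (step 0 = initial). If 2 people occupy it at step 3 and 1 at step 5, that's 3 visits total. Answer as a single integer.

Step 0: p0@(5,1) p1@(3,3) p2@(5,3) p3@(3,1) -> at (0,3): 0 [-], cum=0
Step 1: p0@(4,1) p1@(2,3) p2@(4,3) p3@(2,1) -> at (0,3): 0 [-], cum=0
Step 2: p0@(3,1) p1@(1,3) p2@(3,3) p3@(1,1) -> at (0,3): 0 [-], cum=0
Step 3: p0@(2,1) p1@(0,3) p2@(2,3) p3@(0,1) -> at (0,3): 1 [p1], cum=1
Step 4: p0@(1,1) p1@ESC p2@(1,3) p3@(0,2) -> at (0,3): 0 [-], cum=1
Step 5: p0@(0,1) p1@ESC p2@(0,3) p3@(0,3) -> at (0,3): 2 [p2,p3], cum=3
Step 6: p0@(0,2) p1@ESC p2@ESC p3@ESC -> at (0,3): 0 [-], cum=3
Step 7: p0@(0,3) p1@ESC p2@ESC p3@ESC -> at (0,3): 1 [p0], cum=4
Step 8: p0@ESC p1@ESC p2@ESC p3@ESC -> at (0,3): 0 [-], cum=4
Total visits = 4

Answer: 4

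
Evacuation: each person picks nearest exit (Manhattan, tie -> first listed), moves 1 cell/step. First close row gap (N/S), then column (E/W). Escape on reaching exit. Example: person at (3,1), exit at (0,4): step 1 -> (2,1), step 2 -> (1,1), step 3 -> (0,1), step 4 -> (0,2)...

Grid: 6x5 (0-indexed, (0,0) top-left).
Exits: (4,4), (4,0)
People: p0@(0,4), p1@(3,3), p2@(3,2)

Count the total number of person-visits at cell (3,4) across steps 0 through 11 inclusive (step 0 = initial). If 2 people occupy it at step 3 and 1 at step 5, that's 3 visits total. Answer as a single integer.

Step 0: p0@(0,4) p1@(3,3) p2@(3,2) -> at (3,4): 0 [-], cum=0
Step 1: p0@(1,4) p1@(4,3) p2@(4,2) -> at (3,4): 0 [-], cum=0
Step 2: p0@(2,4) p1@ESC p2@(4,3) -> at (3,4): 0 [-], cum=0
Step 3: p0@(3,4) p1@ESC p2@ESC -> at (3,4): 1 [p0], cum=1
Step 4: p0@ESC p1@ESC p2@ESC -> at (3,4): 0 [-], cum=1
Total visits = 1

Answer: 1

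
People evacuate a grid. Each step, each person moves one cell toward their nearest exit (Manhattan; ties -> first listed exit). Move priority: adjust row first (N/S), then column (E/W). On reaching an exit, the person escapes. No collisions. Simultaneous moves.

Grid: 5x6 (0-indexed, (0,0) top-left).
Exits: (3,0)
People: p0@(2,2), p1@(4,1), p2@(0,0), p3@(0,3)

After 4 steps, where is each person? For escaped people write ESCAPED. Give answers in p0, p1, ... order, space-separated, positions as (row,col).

Step 1: p0:(2,2)->(3,2) | p1:(4,1)->(3,1) | p2:(0,0)->(1,0) | p3:(0,3)->(1,3)
Step 2: p0:(3,2)->(3,1) | p1:(3,1)->(3,0)->EXIT | p2:(1,0)->(2,0) | p3:(1,3)->(2,3)
Step 3: p0:(3,1)->(3,0)->EXIT | p1:escaped | p2:(2,0)->(3,0)->EXIT | p3:(2,3)->(3,3)
Step 4: p0:escaped | p1:escaped | p2:escaped | p3:(3,3)->(3,2)

ESCAPED ESCAPED ESCAPED (3,2)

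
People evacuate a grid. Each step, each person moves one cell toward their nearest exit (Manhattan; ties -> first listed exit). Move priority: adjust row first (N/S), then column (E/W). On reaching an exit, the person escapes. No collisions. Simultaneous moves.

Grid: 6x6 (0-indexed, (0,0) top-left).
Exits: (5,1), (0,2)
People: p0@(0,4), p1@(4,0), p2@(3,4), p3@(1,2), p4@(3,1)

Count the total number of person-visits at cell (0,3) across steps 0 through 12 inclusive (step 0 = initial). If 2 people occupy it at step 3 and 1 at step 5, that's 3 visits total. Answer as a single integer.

Step 0: p0@(0,4) p1@(4,0) p2@(3,4) p3@(1,2) p4@(3,1) -> at (0,3): 0 [-], cum=0
Step 1: p0@(0,3) p1@(5,0) p2@(4,4) p3@ESC p4@(4,1) -> at (0,3): 1 [p0], cum=1
Step 2: p0@ESC p1@ESC p2@(5,4) p3@ESC p4@ESC -> at (0,3): 0 [-], cum=1
Step 3: p0@ESC p1@ESC p2@(5,3) p3@ESC p4@ESC -> at (0,3): 0 [-], cum=1
Step 4: p0@ESC p1@ESC p2@(5,2) p3@ESC p4@ESC -> at (0,3): 0 [-], cum=1
Step 5: p0@ESC p1@ESC p2@ESC p3@ESC p4@ESC -> at (0,3): 0 [-], cum=1
Total visits = 1

Answer: 1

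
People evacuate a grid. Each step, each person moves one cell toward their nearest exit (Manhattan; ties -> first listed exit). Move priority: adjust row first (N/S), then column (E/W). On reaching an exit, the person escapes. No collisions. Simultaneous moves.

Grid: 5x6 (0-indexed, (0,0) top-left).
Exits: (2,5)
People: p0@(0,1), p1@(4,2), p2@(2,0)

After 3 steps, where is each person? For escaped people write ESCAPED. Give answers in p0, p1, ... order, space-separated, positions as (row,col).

Step 1: p0:(0,1)->(1,1) | p1:(4,2)->(3,2) | p2:(2,0)->(2,1)
Step 2: p0:(1,1)->(2,1) | p1:(3,2)->(2,2) | p2:(2,1)->(2,2)
Step 3: p0:(2,1)->(2,2) | p1:(2,2)->(2,3) | p2:(2,2)->(2,3)

(2,2) (2,3) (2,3)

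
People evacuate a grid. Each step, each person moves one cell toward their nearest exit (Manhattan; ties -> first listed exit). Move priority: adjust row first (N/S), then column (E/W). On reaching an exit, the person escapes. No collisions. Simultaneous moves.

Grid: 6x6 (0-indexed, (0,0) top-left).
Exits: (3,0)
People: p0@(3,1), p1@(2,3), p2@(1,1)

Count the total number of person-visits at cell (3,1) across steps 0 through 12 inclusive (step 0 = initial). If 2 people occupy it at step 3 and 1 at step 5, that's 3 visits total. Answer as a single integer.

Answer: 3

Derivation:
Step 0: p0@(3,1) p1@(2,3) p2@(1,1) -> at (3,1): 1 [p0], cum=1
Step 1: p0@ESC p1@(3,3) p2@(2,1) -> at (3,1): 0 [-], cum=1
Step 2: p0@ESC p1@(3,2) p2@(3,1) -> at (3,1): 1 [p2], cum=2
Step 3: p0@ESC p1@(3,1) p2@ESC -> at (3,1): 1 [p1], cum=3
Step 4: p0@ESC p1@ESC p2@ESC -> at (3,1): 0 [-], cum=3
Total visits = 3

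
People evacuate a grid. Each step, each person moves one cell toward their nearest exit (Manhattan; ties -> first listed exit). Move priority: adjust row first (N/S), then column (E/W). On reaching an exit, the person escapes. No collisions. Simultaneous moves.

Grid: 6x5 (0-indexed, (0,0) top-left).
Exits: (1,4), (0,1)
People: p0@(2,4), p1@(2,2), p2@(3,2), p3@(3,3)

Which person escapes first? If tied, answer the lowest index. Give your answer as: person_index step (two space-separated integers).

Answer: 0 1

Derivation:
Step 1: p0:(2,4)->(1,4)->EXIT | p1:(2,2)->(1,2) | p2:(3,2)->(2,2) | p3:(3,3)->(2,3)
Step 2: p0:escaped | p1:(1,2)->(1,3) | p2:(2,2)->(1,2) | p3:(2,3)->(1,3)
Step 3: p0:escaped | p1:(1,3)->(1,4)->EXIT | p2:(1,2)->(1,3) | p3:(1,3)->(1,4)->EXIT
Step 4: p0:escaped | p1:escaped | p2:(1,3)->(1,4)->EXIT | p3:escaped
Exit steps: [1, 3, 4, 3]
First to escape: p0 at step 1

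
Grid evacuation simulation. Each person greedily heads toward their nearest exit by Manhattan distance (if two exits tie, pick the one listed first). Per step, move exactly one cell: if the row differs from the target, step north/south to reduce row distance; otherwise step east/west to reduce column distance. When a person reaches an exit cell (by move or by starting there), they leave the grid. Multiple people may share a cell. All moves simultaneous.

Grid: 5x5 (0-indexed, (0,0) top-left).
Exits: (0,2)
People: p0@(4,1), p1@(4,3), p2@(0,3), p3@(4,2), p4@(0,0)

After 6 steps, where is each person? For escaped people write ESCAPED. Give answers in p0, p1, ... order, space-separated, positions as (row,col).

Step 1: p0:(4,1)->(3,1) | p1:(4,3)->(3,3) | p2:(0,3)->(0,2)->EXIT | p3:(4,2)->(3,2) | p4:(0,0)->(0,1)
Step 2: p0:(3,1)->(2,1) | p1:(3,3)->(2,3) | p2:escaped | p3:(3,2)->(2,2) | p4:(0,1)->(0,2)->EXIT
Step 3: p0:(2,1)->(1,1) | p1:(2,3)->(1,3) | p2:escaped | p3:(2,2)->(1,2) | p4:escaped
Step 4: p0:(1,1)->(0,1) | p1:(1,3)->(0,3) | p2:escaped | p3:(1,2)->(0,2)->EXIT | p4:escaped
Step 5: p0:(0,1)->(0,2)->EXIT | p1:(0,3)->(0,2)->EXIT | p2:escaped | p3:escaped | p4:escaped

ESCAPED ESCAPED ESCAPED ESCAPED ESCAPED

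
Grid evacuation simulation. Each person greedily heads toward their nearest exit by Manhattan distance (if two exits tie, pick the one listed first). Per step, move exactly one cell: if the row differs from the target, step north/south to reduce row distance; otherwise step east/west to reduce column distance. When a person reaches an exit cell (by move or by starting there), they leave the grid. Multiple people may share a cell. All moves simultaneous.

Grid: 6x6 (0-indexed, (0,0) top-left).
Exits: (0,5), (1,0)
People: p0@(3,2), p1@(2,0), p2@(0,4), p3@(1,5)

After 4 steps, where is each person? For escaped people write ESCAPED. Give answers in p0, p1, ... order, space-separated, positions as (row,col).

Step 1: p0:(3,2)->(2,2) | p1:(2,0)->(1,0)->EXIT | p2:(0,4)->(0,5)->EXIT | p3:(1,5)->(0,5)->EXIT
Step 2: p0:(2,2)->(1,2) | p1:escaped | p2:escaped | p3:escaped
Step 3: p0:(1,2)->(1,1) | p1:escaped | p2:escaped | p3:escaped
Step 4: p0:(1,1)->(1,0)->EXIT | p1:escaped | p2:escaped | p3:escaped

ESCAPED ESCAPED ESCAPED ESCAPED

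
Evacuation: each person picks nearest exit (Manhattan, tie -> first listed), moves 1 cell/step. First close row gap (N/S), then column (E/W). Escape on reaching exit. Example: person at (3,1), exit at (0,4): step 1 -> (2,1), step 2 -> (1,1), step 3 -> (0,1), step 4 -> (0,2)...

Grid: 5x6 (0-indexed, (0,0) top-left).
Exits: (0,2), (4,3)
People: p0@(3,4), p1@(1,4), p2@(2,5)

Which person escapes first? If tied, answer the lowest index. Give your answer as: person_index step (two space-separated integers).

Answer: 0 2

Derivation:
Step 1: p0:(3,4)->(4,4) | p1:(1,4)->(0,4) | p2:(2,5)->(3,5)
Step 2: p0:(4,4)->(4,3)->EXIT | p1:(0,4)->(0,3) | p2:(3,5)->(4,5)
Step 3: p0:escaped | p1:(0,3)->(0,2)->EXIT | p2:(4,5)->(4,4)
Step 4: p0:escaped | p1:escaped | p2:(4,4)->(4,3)->EXIT
Exit steps: [2, 3, 4]
First to escape: p0 at step 2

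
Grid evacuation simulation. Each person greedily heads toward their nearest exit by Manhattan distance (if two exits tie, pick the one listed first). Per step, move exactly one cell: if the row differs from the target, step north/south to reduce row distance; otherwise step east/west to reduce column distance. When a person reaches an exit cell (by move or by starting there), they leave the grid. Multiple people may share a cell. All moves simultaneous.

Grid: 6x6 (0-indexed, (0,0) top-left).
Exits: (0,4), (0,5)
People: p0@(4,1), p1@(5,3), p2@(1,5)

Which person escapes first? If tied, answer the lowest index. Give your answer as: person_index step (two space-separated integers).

Answer: 2 1

Derivation:
Step 1: p0:(4,1)->(3,1) | p1:(5,3)->(4,3) | p2:(1,5)->(0,5)->EXIT
Step 2: p0:(3,1)->(2,1) | p1:(4,3)->(3,3) | p2:escaped
Step 3: p0:(2,1)->(1,1) | p1:(3,3)->(2,3) | p2:escaped
Step 4: p0:(1,1)->(0,1) | p1:(2,3)->(1,3) | p2:escaped
Step 5: p0:(0,1)->(0,2) | p1:(1,3)->(0,3) | p2:escaped
Step 6: p0:(0,2)->(0,3) | p1:(0,3)->(0,4)->EXIT | p2:escaped
Step 7: p0:(0,3)->(0,4)->EXIT | p1:escaped | p2:escaped
Exit steps: [7, 6, 1]
First to escape: p2 at step 1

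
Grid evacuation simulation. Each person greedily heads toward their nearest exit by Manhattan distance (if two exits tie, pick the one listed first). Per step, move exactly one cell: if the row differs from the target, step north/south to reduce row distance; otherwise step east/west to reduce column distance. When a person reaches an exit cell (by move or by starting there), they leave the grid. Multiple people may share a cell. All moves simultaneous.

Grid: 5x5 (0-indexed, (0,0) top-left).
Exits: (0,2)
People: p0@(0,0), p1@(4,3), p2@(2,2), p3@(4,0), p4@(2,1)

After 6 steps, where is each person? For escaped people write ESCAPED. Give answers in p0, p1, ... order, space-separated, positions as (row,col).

Step 1: p0:(0,0)->(0,1) | p1:(4,3)->(3,3) | p2:(2,2)->(1,2) | p3:(4,0)->(3,0) | p4:(2,1)->(1,1)
Step 2: p0:(0,1)->(0,2)->EXIT | p1:(3,3)->(2,3) | p2:(1,2)->(0,2)->EXIT | p3:(3,0)->(2,0) | p4:(1,1)->(0,1)
Step 3: p0:escaped | p1:(2,3)->(1,3) | p2:escaped | p3:(2,0)->(1,0) | p4:(0,1)->(0,2)->EXIT
Step 4: p0:escaped | p1:(1,3)->(0,3) | p2:escaped | p3:(1,0)->(0,0) | p4:escaped
Step 5: p0:escaped | p1:(0,3)->(0,2)->EXIT | p2:escaped | p3:(0,0)->(0,1) | p4:escaped
Step 6: p0:escaped | p1:escaped | p2:escaped | p3:(0,1)->(0,2)->EXIT | p4:escaped

ESCAPED ESCAPED ESCAPED ESCAPED ESCAPED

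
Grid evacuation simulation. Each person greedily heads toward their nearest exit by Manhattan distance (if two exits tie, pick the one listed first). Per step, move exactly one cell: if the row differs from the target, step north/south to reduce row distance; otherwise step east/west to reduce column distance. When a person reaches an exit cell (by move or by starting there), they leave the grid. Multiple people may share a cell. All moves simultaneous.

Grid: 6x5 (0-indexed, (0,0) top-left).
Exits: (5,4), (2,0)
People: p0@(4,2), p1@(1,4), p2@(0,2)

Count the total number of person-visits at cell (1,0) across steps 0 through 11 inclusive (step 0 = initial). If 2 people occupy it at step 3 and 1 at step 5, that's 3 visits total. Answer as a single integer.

Step 0: p0@(4,2) p1@(1,4) p2@(0,2) -> at (1,0): 0 [-], cum=0
Step 1: p0@(5,2) p1@(2,4) p2@(1,2) -> at (1,0): 0 [-], cum=0
Step 2: p0@(5,3) p1@(3,4) p2@(2,2) -> at (1,0): 0 [-], cum=0
Step 3: p0@ESC p1@(4,4) p2@(2,1) -> at (1,0): 0 [-], cum=0
Step 4: p0@ESC p1@ESC p2@ESC -> at (1,0): 0 [-], cum=0
Total visits = 0

Answer: 0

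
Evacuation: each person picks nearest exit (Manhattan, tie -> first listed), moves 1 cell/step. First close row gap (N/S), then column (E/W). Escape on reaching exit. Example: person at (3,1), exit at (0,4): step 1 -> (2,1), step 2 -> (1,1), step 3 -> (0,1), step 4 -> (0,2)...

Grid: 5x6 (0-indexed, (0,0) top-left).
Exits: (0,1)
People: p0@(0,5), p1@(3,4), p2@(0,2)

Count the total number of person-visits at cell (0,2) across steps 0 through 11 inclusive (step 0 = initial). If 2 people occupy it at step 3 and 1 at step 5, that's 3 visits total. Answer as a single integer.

Step 0: p0@(0,5) p1@(3,4) p2@(0,2) -> at (0,2): 1 [p2], cum=1
Step 1: p0@(0,4) p1@(2,4) p2@ESC -> at (0,2): 0 [-], cum=1
Step 2: p0@(0,3) p1@(1,4) p2@ESC -> at (0,2): 0 [-], cum=1
Step 3: p0@(0,2) p1@(0,4) p2@ESC -> at (0,2): 1 [p0], cum=2
Step 4: p0@ESC p1@(0,3) p2@ESC -> at (0,2): 0 [-], cum=2
Step 5: p0@ESC p1@(0,2) p2@ESC -> at (0,2): 1 [p1], cum=3
Step 6: p0@ESC p1@ESC p2@ESC -> at (0,2): 0 [-], cum=3
Total visits = 3

Answer: 3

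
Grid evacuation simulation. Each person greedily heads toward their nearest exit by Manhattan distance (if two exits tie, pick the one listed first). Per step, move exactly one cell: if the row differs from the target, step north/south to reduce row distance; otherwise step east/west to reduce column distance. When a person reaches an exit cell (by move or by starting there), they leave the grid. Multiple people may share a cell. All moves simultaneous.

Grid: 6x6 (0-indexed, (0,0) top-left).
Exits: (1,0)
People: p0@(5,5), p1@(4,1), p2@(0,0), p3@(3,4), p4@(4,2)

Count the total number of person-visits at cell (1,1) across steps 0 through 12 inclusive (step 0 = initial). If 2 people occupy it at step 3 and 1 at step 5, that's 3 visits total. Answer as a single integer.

Answer: 4

Derivation:
Step 0: p0@(5,5) p1@(4,1) p2@(0,0) p3@(3,4) p4@(4,2) -> at (1,1): 0 [-], cum=0
Step 1: p0@(4,5) p1@(3,1) p2@ESC p3@(2,4) p4@(3,2) -> at (1,1): 0 [-], cum=0
Step 2: p0@(3,5) p1@(2,1) p2@ESC p3@(1,4) p4@(2,2) -> at (1,1): 0 [-], cum=0
Step 3: p0@(2,5) p1@(1,1) p2@ESC p3@(1,3) p4@(1,2) -> at (1,1): 1 [p1], cum=1
Step 4: p0@(1,5) p1@ESC p2@ESC p3@(1,2) p4@(1,1) -> at (1,1): 1 [p4], cum=2
Step 5: p0@(1,4) p1@ESC p2@ESC p3@(1,1) p4@ESC -> at (1,1): 1 [p3], cum=3
Step 6: p0@(1,3) p1@ESC p2@ESC p3@ESC p4@ESC -> at (1,1): 0 [-], cum=3
Step 7: p0@(1,2) p1@ESC p2@ESC p3@ESC p4@ESC -> at (1,1): 0 [-], cum=3
Step 8: p0@(1,1) p1@ESC p2@ESC p3@ESC p4@ESC -> at (1,1): 1 [p0], cum=4
Step 9: p0@ESC p1@ESC p2@ESC p3@ESC p4@ESC -> at (1,1): 0 [-], cum=4
Total visits = 4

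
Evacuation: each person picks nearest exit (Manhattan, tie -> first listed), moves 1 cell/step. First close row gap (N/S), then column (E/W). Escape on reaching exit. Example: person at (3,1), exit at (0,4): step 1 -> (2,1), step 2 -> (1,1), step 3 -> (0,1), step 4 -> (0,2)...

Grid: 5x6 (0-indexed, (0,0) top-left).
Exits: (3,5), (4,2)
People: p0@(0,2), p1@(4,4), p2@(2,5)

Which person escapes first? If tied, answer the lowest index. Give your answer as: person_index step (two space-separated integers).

Answer: 2 1

Derivation:
Step 1: p0:(0,2)->(1,2) | p1:(4,4)->(3,4) | p2:(2,5)->(3,5)->EXIT
Step 2: p0:(1,2)->(2,2) | p1:(3,4)->(3,5)->EXIT | p2:escaped
Step 3: p0:(2,2)->(3,2) | p1:escaped | p2:escaped
Step 4: p0:(3,2)->(4,2)->EXIT | p1:escaped | p2:escaped
Exit steps: [4, 2, 1]
First to escape: p2 at step 1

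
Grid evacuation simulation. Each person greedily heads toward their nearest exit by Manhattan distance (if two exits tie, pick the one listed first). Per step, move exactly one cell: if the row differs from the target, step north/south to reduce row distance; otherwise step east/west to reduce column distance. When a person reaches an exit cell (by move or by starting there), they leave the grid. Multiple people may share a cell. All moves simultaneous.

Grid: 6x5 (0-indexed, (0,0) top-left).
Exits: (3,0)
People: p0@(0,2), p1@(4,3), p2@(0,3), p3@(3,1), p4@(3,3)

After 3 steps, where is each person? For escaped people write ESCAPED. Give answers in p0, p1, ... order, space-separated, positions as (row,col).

Step 1: p0:(0,2)->(1,2) | p1:(4,3)->(3,3) | p2:(0,3)->(1,3) | p3:(3,1)->(3,0)->EXIT | p4:(3,3)->(3,2)
Step 2: p0:(1,2)->(2,2) | p1:(3,3)->(3,2) | p2:(1,3)->(2,3) | p3:escaped | p4:(3,2)->(3,1)
Step 3: p0:(2,2)->(3,2) | p1:(3,2)->(3,1) | p2:(2,3)->(3,3) | p3:escaped | p4:(3,1)->(3,0)->EXIT

(3,2) (3,1) (3,3) ESCAPED ESCAPED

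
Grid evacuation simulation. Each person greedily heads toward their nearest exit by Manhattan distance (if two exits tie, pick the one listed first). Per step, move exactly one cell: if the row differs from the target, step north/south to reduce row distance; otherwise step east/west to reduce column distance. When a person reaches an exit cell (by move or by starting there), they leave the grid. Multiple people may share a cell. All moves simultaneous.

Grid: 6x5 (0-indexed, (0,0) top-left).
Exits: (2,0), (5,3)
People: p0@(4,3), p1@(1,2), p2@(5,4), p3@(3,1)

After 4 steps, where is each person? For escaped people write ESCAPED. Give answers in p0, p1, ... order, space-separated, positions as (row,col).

Step 1: p0:(4,3)->(5,3)->EXIT | p1:(1,2)->(2,2) | p2:(5,4)->(5,3)->EXIT | p3:(3,1)->(2,1)
Step 2: p0:escaped | p1:(2,2)->(2,1) | p2:escaped | p3:(2,1)->(2,0)->EXIT
Step 3: p0:escaped | p1:(2,1)->(2,0)->EXIT | p2:escaped | p3:escaped

ESCAPED ESCAPED ESCAPED ESCAPED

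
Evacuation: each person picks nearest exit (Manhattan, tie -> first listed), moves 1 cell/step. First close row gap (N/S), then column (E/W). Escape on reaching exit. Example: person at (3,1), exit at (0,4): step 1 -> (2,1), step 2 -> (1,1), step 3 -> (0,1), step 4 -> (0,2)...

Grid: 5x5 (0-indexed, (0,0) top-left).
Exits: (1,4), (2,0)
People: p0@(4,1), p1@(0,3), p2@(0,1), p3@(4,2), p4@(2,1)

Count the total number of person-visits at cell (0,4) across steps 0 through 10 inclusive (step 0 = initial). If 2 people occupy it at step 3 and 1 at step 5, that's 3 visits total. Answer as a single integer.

Step 0: p0@(4,1) p1@(0,3) p2@(0,1) p3@(4,2) p4@(2,1) -> at (0,4): 0 [-], cum=0
Step 1: p0@(3,1) p1@(1,3) p2@(1,1) p3@(3,2) p4@ESC -> at (0,4): 0 [-], cum=0
Step 2: p0@(2,1) p1@ESC p2@(2,1) p3@(2,2) p4@ESC -> at (0,4): 0 [-], cum=0
Step 3: p0@ESC p1@ESC p2@ESC p3@(2,1) p4@ESC -> at (0,4): 0 [-], cum=0
Step 4: p0@ESC p1@ESC p2@ESC p3@ESC p4@ESC -> at (0,4): 0 [-], cum=0
Total visits = 0

Answer: 0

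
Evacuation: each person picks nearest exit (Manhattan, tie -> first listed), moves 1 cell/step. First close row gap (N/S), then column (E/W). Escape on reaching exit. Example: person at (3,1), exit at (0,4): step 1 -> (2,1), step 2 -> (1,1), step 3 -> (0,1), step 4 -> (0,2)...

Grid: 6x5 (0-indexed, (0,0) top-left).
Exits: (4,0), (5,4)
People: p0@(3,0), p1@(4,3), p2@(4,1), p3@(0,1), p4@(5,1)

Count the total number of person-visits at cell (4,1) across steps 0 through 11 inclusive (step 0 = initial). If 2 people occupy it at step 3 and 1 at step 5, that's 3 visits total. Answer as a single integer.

Step 0: p0@(3,0) p1@(4,3) p2@(4,1) p3@(0,1) p4@(5,1) -> at (4,1): 1 [p2], cum=1
Step 1: p0@ESC p1@(5,3) p2@ESC p3@(1,1) p4@(4,1) -> at (4,1): 1 [p4], cum=2
Step 2: p0@ESC p1@ESC p2@ESC p3@(2,1) p4@ESC -> at (4,1): 0 [-], cum=2
Step 3: p0@ESC p1@ESC p2@ESC p3@(3,1) p4@ESC -> at (4,1): 0 [-], cum=2
Step 4: p0@ESC p1@ESC p2@ESC p3@(4,1) p4@ESC -> at (4,1): 1 [p3], cum=3
Step 5: p0@ESC p1@ESC p2@ESC p3@ESC p4@ESC -> at (4,1): 0 [-], cum=3
Total visits = 3

Answer: 3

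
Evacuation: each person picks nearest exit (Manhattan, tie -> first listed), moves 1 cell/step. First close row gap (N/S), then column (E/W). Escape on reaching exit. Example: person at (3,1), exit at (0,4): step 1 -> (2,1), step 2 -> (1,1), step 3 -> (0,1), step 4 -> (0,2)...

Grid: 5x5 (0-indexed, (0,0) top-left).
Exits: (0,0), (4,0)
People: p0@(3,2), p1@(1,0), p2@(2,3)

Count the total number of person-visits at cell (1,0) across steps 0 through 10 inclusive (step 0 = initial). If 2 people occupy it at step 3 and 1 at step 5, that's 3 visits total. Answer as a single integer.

Step 0: p0@(3,2) p1@(1,0) p2@(2,3) -> at (1,0): 1 [p1], cum=1
Step 1: p0@(4,2) p1@ESC p2@(1,3) -> at (1,0): 0 [-], cum=1
Step 2: p0@(4,1) p1@ESC p2@(0,3) -> at (1,0): 0 [-], cum=1
Step 3: p0@ESC p1@ESC p2@(0,2) -> at (1,0): 0 [-], cum=1
Step 4: p0@ESC p1@ESC p2@(0,1) -> at (1,0): 0 [-], cum=1
Step 5: p0@ESC p1@ESC p2@ESC -> at (1,0): 0 [-], cum=1
Total visits = 1

Answer: 1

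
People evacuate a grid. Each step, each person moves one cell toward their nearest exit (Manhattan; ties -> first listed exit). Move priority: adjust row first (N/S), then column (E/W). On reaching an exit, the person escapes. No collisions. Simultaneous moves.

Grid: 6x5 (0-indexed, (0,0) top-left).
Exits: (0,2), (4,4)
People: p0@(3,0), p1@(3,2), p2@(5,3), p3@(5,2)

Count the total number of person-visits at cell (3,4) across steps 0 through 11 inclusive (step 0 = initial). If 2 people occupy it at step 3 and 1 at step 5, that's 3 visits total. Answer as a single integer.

Step 0: p0@(3,0) p1@(3,2) p2@(5,3) p3@(5,2) -> at (3,4): 0 [-], cum=0
Step 1: p0@(2,0) p1@(2,2) p2@(4,3) p3@(4,2) -> at (3,4): 0 [-], cum=0
Step 2: p0@(1,0) p1@(1,2) p2@ESC p3@(4,3) -> at (3,4): 0 [-], cum=0
Step 3: p0@(0,0) p1@ESC p2@ESC p3@ESC -> at (3,4): 0 [-], cum=0
Step 4: p0@(0,1) p1@ESC p2@ESC p3@ESC -> at (3,4): 0 [-], cum=0
Step 5: p0@ESC p1@ESC p2@ESC p3@ESC -> at (3,4): 0 [-], cum=0
Total visits = 0

Answer: 0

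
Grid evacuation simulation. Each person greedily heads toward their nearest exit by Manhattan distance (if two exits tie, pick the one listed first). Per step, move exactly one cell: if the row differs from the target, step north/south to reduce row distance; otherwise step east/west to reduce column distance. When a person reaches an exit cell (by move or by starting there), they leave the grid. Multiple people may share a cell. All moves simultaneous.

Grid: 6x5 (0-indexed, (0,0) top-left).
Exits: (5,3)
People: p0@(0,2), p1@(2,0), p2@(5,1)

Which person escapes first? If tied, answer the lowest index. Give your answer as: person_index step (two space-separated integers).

Step 1: p0:(0,2)->(1,2) | p1:(2,0)->(3,0) | p2:(5,1)->(5,2)
Step 2: p0:(1,2)->(2,2) | p1:(3,0)->(4,0) | p2:(5,2)->(5,3)->EXIT
Step 3: p0:(2,2)->(3,2) | p1:(4,0)->(5,0) | p2:escaped
Step 4: p0:(3,2)->(4,2) | p1:(5,0)->(5,1) | p2:escaped
Step 5: p0:(4,2)->(5,2) | p1:(5,1)->(5,2) | p2:escaped
Step 6: p0:(5,2)->(5,3)->EXIT | p1:(5,2)->(5,3)->EXIT | p2:escaped
Exit steps: [6, 6, 2]
First to escape: p2 at step 2

Answer: 2 2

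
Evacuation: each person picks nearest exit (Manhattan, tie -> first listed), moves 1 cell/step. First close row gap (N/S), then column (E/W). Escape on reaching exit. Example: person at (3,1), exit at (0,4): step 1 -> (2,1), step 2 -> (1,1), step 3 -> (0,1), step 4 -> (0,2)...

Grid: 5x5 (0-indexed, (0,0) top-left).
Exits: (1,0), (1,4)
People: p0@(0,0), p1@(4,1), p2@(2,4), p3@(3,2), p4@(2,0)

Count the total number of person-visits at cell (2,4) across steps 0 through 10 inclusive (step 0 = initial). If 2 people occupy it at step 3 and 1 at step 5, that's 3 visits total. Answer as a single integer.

Answer: 1

Derivation:
Step 0: p0@(0,0) p1@(4,1) p2@(2,4) p3@(3,2) p4@(2,0) -> at (2,4): 1 [p2], cum=1
Step 1: p0@ESC p1@(3,1) p2@ESC p3@(2,2) p4@ESC -> at (2,4): 0 [-], cum=1
Step 2: p0@ESC p1@(2,1) p2@ESC p3@(1,2) p4@ESC -> at (2,4): 0 [-], cum=1
Step 3: p0@ESC p1@(1,1) p2@ESC p3@(1,1) p4@ESC -> at (2,4): 0 [-], cum=1
Step 4: p0@ESC p1@ESC p2@ESC p3@ESC p4@ESC -> at (2,4): 0 [-], cum=1
Total visits = 1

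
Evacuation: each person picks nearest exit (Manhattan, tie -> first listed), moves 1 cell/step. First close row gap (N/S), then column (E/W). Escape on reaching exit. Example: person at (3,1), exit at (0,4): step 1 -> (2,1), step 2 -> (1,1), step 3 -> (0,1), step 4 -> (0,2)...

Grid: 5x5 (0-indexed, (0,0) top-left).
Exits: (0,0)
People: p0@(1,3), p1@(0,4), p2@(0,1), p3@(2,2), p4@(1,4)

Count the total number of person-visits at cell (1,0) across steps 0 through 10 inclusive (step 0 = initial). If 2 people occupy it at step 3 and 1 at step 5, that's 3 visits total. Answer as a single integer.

Step 0: p0@(1,3) p1@(0,4) p2@(0,1) p3@(2,2) p4@(1,4) -> at (1,0): 0 [-], cum=0
Step 1: p0@(0,3) p1@(0,3) p2@ESC p3@(1,2) p4@(0,4) -> at (1,0): 0 [-], cum=0
Step 2: p0@(0,2) p1@(0,2) p2@ESC p3@(0,2) p4@(0,3) -> at (1,0): 0 [-], cum=0
Step 3: p0@(0,1) p1@(0,1) p2@ESC p3@(0,1) p4@(0,2) -> at (1,0): 0 [-], cum=0
Step 4: p0@ESC p1@ESC p2@ESC p3@ESC p4@(0,1) -> at (1,0): 0 [-], cum=0
Step 5: p0@ESC p1@ESC p2@ESC p3@ESC p4@ESC -> at (1,0): 0 [-], cum=0
Total visits = 0

Answer: 0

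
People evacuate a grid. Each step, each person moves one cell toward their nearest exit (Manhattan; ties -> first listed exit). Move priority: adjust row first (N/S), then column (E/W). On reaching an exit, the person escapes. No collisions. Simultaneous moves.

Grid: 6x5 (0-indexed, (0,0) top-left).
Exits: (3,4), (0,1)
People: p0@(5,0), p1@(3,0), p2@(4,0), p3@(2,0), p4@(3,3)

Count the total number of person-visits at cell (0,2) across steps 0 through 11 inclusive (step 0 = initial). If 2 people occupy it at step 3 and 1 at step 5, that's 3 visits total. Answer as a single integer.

Answer: 0

Derivation:
Step 0: p0@(5,0) p1@(3,0) p2@(4,0) p3@(2,0) p4@(3,3) -> at (0,2): 0 [-], cum=0
Step 1: p0@(4,0) p1@(3,1) p2@(3,0) p3@(1,0) p4@ESC -> at (0,2): 0 [-], cum=0
Step 2: p0@(3,0) p1@(3,2) p2@(3,1) p3@(0,0) p4@ESC -> at (0,2): 0 [-], cum=0
Step 3: p0@(3,1) p1@(3,3) p2@(3,2) p3@ESC p4@ESC -> at (0,2): 0 [-], cum=0
Step 4: p0@(3,2) p1@ESC p2@(3,3) p3@ESC p4@ESC -> at (0,2): 0 [-], cum=0
Step 5: p0@(3,3) p1@ESC p2@ESC p3@ESC p4@ESC -> at (0,2): 0 [-], cum=0
Step 6: p0@ESC p1@ESC p2@ESC p3@ESC p4@ESC -> at (0,2): 0 [-], cum=0
Total visits = 0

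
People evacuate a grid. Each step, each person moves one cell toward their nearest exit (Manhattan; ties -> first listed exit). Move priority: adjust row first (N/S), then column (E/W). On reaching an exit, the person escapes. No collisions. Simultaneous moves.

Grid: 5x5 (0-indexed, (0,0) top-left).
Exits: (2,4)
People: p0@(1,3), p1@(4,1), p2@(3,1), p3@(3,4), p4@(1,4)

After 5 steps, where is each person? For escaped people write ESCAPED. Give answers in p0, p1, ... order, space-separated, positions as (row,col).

Step 1: p0:(1,3)->(2,3) | p1:(4,1)->(3,1) | p2:(3,1)->(2,1) | p3:(3,4)->(2,4)->EXIT | p4:(1,4)->(2,4)->EXIT
Step 2: p0:(2,3)->(2,4)->EXIT | p1:(3,1)->(2,1) | p2:(2,1)->(2,2) | p3:escaped | p4:escaped
Step 3: p0:escaped | p1:(2,1)->(2,2) | p2:(2,2)->(2,3) | p3:escaped | p4:escaped
Step 4: p0:escaped | p1:(2,2)->(2,3) | p2:(2,3)->(2,4)->EXIT | p3:escaped | p4:escaped
Step 5: p0:escaped | p1:(2,3)->(2,4)->EXIT | p2:escaped | p3:escaped | p4:escaped

ESCAPED ESCAPED ESCAPED ESCAPED ESCAPED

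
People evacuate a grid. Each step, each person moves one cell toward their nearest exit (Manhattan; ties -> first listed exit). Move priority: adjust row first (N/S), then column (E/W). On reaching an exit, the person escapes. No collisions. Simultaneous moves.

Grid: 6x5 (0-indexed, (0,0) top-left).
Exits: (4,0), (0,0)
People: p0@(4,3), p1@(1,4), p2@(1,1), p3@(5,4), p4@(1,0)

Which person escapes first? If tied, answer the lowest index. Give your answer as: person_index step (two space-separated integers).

Step 1: p0:(4,3)->(4,2) | p1:(1,4)->(0,4) | p2:(1,1)->(0,1) | p3:(5,4)->(4,4) | p4:(1,0)->(0,0)->EXIT
Step 2: p0:(4,2)->(4,1) | p1:(0,4)->(0,3) | p2:(0,1)->(0,0)->EXIT | p3:(4,4)->(4,3) | p4:escaped
Step 3: p0:(4,1)->(4,0)->EXIT | p1:(0,3)->(0,2) | p2:escaped | p3:(4,3)->(4,2) | p4:escaped
Step 4: p0:escaped | p1:(0,2)->(0,1) | p2:escaped | p3:(4,2)->(4,1) | p4:escaped
Step 5: p0:escaped | p1:(0,1)->(0,0)->EXIT | p2:escaped | p3:(4,1)->(4,0)->EXIT | p4:escaped
Exit steps: [3, 5, 2, 5, 1]
First to escape: p4 at step 1

Answer: 4 1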